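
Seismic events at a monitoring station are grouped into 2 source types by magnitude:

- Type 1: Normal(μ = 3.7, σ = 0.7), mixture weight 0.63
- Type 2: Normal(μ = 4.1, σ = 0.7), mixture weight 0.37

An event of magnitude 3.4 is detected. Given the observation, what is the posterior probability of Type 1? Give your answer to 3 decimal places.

0.719

The responsibility of component k is w_k f_k(x) divided by Σ_j w_j f_j(x).
Normal densities:
  f_1 = (1/(0.7·√(2π)))·exp(−(3.4−3.7)²/(2·0.7²)) = 0.569918·exp(-0.09184) = 0.51991
  f_2 = (1/(0.7·√(2π)))·exp(−(3.4−4.1)²/(2·0.7²)) = 0.569918·exp(-0.50000) = 0.345672
Unnormalised posteriors:
  w_1·f_1 = 0.63 × 0.51991 = 0.327543
  w_2·f_2 = 0.37 × 0.345672 = 0.127899
Normaliser: 0.327543 + 0.127899 = 0.455442
So the posterior for Type 1 is 0.327543 / 0.455442 ≈ 0.719.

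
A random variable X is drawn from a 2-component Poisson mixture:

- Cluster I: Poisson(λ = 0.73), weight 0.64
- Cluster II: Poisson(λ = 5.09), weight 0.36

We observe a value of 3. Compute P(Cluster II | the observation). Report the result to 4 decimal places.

Posterior ∝ prior × likelihood, so P(k | x) ∝ w_k f_k(x); normalise over all components.
Evaluate each component's likelihood at the observed value:
  L_I = 0.0312451
  L_II = 0.135345
Weight by the priors:
  w_I·L_I = 0.64 × 0.0312451 = 0.0199969
  w_II·L_II = 0.36 × 0.135345 = 0.0487243
Denominator: 0.0199969 + 0.0487243 = 0.0687212
P(Cluster II | the observation) = 0.0487243 / 0.0687212 ≈ 0.7090

0.7090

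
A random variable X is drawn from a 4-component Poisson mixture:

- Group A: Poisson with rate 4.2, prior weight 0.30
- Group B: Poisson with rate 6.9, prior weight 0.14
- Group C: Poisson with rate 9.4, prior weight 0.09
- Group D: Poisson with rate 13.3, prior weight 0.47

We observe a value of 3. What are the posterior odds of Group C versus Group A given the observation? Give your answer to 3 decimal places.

Only the two components matter; the odds are (π_i f_i(x)) / (π_j f_j(x)).
Evaluate each component's likelihood at the observed value:
  L_A = 0.185165
  L_B = 0.0551778
  L_C = 0.0114515
  L_D = 0.000656579
Odds = (0.09/0.30) × (0.0114515/0.185165) = 0.3 × 0.061845 ≈ 0.019

0.019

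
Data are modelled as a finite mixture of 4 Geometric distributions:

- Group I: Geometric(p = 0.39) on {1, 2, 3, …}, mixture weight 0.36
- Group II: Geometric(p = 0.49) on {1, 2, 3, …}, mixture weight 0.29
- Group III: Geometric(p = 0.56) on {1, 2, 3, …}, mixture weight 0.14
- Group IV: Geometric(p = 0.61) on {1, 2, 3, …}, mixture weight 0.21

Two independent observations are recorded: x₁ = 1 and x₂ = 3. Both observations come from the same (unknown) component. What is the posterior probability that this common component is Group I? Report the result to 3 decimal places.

By Bayes' theorem, P(k | x) = π_k f_k(x) / Σ_j π_j f_j(x).
Since both observations come from the same component, the likelihood for component k is f_k(x₁)·f_k(x₂).
  L_I = [0.39·(1−0.39)^0 = 0.39·1 = 0.39] × [0.145119] = 0.0565964
  L_II = [0.49·(1−0.49)^0 = 0.49·1 = 0.49] × [0.127449] = 0.06245
  L_III = [0.56·(1−0.56)^0 = 0.56·1 = 0.56] × [0.108416] = 0.060713
  L_IV = [0.61·(1−0.61)^0 = 0.61·1 = 0.61] × [0.092781] = 0.0565964
Prior × likelihood for each component:
  π_I·L_I = 0.36 × 0.0565964 = 0.0203747
  π_II·L_II = 0.29 × 0.06245 = 0.0181105
  π_III·L_III = 0.14 × 0.060713 = 0.00849981
  π_IV·L_IV = 0.21 × 0.0565964 = 0.0118852
Sum: 0.0203747 + 0.0181105 + 0.00849981 + 0.0118852 = 0.0588703
P(Group I | x₁,x₂) ≈ 0.346

0.346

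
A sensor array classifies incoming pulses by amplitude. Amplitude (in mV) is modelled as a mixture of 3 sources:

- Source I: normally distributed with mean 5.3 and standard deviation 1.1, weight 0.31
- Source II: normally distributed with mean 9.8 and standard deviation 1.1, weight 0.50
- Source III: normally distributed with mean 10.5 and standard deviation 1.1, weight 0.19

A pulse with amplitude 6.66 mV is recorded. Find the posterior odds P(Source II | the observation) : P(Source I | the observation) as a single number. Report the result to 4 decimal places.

Posterior odds = (w_i f_i(x)) / (w_j f_j(x)); the normalising sum cancels.
Component likelihoods at x = 6.66 mV:
  f_I = 0.168883
  f_II = 0.00616749
  f_III = 0.000818963
Posterior odds = (w_II·f_II) / (w_I·f_I) = (0.50·0.00616749) / (0.31·0.168883) = 0.00308374 / 0.0523539 ≈ 0.0589

0.0589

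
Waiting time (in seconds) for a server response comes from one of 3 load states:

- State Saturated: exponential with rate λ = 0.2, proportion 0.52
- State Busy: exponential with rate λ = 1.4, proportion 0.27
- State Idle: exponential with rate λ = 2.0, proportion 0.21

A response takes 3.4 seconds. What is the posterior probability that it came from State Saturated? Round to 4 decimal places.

Posterior ∝ prior × likelihood, so P(k | x) ∝ π_k f_k(x); normalise over all components.
Exponential densities:
  f_Saturated = 0.101323
  f_Busy = 0.0119919
  f_Idle = 0.00222755
Multiply by the mixture weights:
  π_Saturated·f_Saturated = 0.52 × 0.101323 = 0.0526882
  π_Busy·f_Busy = 0.27 × 0.0119919 = 0.0032378
  π_Idle·f_Idle = 0.21 × 0.00222755 = 0.000467786
Marginal: 0.0526882 + 0.0032378 + 0.000467786 = 0.0563938
P(State Saturated | x) = 0.0526882 / 0.0563938 ≈ 0.9343

0.9343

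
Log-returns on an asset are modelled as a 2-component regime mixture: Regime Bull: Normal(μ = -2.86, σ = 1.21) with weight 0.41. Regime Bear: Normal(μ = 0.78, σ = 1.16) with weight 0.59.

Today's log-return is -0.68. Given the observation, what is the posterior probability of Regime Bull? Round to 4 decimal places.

0.2249

The responsibility of component k is P(Z=k) f_k(x) divided by Σ_j P(Z=j) f_j(x).
Component likelihoods at x = -0.68:
  p_Bull = (1/(1.21·√(2π)))·exp(−(-0.68−-2.86)²/(2·1.21²)) = 0.329704·exp(-1.62298) = 0.0650541
  p_Bear = (1/(1.16·√(2π)))·exp(−(-0.68−0.78)²/(2·1.16²)) = 0.343916·exp(-0.79206) = 0.155763
Multiply by the mixture weights:
  P(Z=Bull)·p_Bull = 0.41 × 0.0650541 = 0.0266722
  P(Z=Bear)·p_Bear = 0.59 × 0.155763 = 0.0919
Denominator: 0.0266722 + 0.0919 = 0.118572
Responsibility of Regime Bull: 0.0266722 / 0.118572 ≈ 0.2249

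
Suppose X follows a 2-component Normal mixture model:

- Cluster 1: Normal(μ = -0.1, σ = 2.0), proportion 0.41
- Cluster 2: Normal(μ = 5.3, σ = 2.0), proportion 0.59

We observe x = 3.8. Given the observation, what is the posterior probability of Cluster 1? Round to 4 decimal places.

By Bayes' theorem, P(k | x) = P(Z=k) f_k(x) / Σ_j P(Z=j) f_j(x).
Evaluate each component's likelihood at the observed value:
  p_1 = 0.0297974
  p_2 = 0.150569
Weight by the priors:
  P(Z=1)·p_1 = 0.41 × 0.0297974 = 0.0122169
  P(Z=2)·p_2 = 0.59 × 0.150569 = 0.0888355
Normaliser: 0.0122169 + 0.0888355 = 0.101052
Responsibility of Cluster 1: 0.0122169 / 0.101052 ≈ 0.1209

0.1209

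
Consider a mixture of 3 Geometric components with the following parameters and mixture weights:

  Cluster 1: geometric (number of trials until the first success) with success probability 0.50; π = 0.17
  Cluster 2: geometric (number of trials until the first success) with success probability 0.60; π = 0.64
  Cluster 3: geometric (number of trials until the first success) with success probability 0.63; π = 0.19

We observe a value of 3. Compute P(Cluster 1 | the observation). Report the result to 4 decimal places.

0.2145

P(component k | x) = π_k·f_k(x) / marginal(x), where marginal(x) = Σ_j π_j·f_j(x).
Geometric probabilities:
  f_1 = 0.50·(1−0.50)^2 = 0.50·0.25 = 0.125
  f_2 = 0.60·(1−0.60)^2 = 0.60·0.16 = 0.096
  f_3 = 0.63·(1−0.63)^2 = 0.63·0.1369 = 0.086247
Weight by the priors:
  π_1·f_1 = 0.17 × 0.125 = 0.02125
  π_2·f_2 = 0.64 × 0.096 = 0.06144
  π_3·f_3 = 0.19 × 0.086247 = 0.0163869
Sum: 0.02125 + 0.06144 + 0.0163869 = 0.0990769
P(Cluster 1 | 3) ≈ 0.2145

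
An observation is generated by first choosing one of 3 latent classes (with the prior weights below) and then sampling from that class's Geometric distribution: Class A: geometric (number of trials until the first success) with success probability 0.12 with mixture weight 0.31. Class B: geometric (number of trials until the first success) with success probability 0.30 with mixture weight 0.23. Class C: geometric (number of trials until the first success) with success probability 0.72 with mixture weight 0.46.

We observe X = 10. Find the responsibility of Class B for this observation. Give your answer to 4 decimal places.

0.1912

P(component k | x) = P(Z=k)·f_k(x) / marginal(x), where marginal(x) = Σ_j P(Z=j)·f_j(x).
Geometric probabilities:
  p_A = 0.12·(1−0.12)^9 = 0.12·0.316478 = 0.0379774
  p_B = 0.30·(1−0.30)^9 = 0.30·0.0403536 = 0.0121061
  p_C = 0.72·(1−0.72)^9 = 0.72·1.05785e-05 = 7.61649e-06
Multiply by the mixture weights:
  P(Z=A)·p_A = 0.31 × 0.0379774 = 0.011773
  P(Z=B)·p_B = 0.23 × 0.0121061 = 0.0027844
  P(Z=C)·p_C = 0.46 × 7.61649e-06 = 3.50358e-06
Sum: 0.011773 + 0.0027844 + 3.50358e-06 = 0.0145609
Responsibility of Class B: 0.0027844 / 0.0145609 ≈ 0.1912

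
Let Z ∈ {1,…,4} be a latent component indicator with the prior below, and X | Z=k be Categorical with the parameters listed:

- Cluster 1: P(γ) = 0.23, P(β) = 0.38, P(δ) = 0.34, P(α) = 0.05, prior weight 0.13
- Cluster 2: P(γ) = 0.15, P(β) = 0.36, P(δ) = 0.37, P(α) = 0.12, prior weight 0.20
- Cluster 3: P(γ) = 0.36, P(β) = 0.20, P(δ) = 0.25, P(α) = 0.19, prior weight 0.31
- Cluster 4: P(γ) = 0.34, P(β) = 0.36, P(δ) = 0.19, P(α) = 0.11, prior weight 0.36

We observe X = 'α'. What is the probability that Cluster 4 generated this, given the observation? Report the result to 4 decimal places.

By Bayes' theorem, P(k | x) = π_k f_k(x) / Σ_j π_j f_j(x).
Evaluate each component's likelihood at the observed value:
  L_1 = P(α | comp) = 0.05
  L_2 = P(α | comp) = 0.12
  L_3 = P(α | comp) = 0.19
  L_4 = P(α | comp) = 0.11
Unnormalised posteriors:
  π_1·L_1 = 0.13 × 0.05 = 0.0065
  π_2·L_2 = 0.20 × 0.12 = 0.024
  π_3·L_3 = 0.31 × 0.19 = 0.0589
  π_4·L_4 = 0.36 × 0.11 = 0.0396
Sum: 0.0065 + 0.024 + 0.0589 + 0.0396 = 0.129
P(Cluster 4 | data) = 0.0396 / 0.129 ≈ 0.3070

0.3070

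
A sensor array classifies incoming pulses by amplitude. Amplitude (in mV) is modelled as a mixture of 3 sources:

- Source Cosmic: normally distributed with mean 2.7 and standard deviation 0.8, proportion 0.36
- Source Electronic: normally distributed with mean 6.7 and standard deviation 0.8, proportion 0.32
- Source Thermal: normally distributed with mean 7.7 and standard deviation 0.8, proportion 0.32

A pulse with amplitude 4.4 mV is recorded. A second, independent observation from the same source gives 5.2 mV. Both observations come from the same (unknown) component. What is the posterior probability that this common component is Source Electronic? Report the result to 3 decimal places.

Apply Bayes' rule: the posterior for each component is proportional to its prior times its likelihood at x.
Since both observations come from the same component, the likelihood for component k is f_k(x₁)·f_k(x₂).
  p_Cosmic = [0.0521512] × [0.00377782] = 0.000197018
  p_Electronic = [0.00799765] × [0.0859828] = 0.000687661
  p_Thermal = [0.000100676] × [0.00377782] = 3.80334e-07
Weight by the priors:
  π_Cosmic·p_Cosmic = 0.36 × 0.000197018 = 7.09265e-05
  π_Electronic·p_Electronic = 0.32 × 0.000687661 = 0.000220051
  π_Thermal·p_Thermal = 0.32 × 3.80334e-07 = 1.21707e-07
Normaliser: 7.09265e-05 + 0.000220051 + 1.21707e-07 = 0.0002911
So the posterior for Source Electronic is 0.000220051 / 0.0002911 ≈ 0.756.

0.756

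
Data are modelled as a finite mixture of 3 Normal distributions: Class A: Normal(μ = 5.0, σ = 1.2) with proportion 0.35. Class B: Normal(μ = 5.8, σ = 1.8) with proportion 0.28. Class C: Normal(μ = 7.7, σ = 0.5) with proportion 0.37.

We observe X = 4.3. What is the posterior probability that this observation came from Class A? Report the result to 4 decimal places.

The responsibility of component k is π_k f_k(x) divided by Σ_j π_j f_j(x).
Normal densities:
  L_A = (1/(1.2·√(2π)))·exp(−(4.3−5.0)²/(2·1.2²)) = 0.332452·exp(-0.17014) = 0.280439
  L_B = (1/(1.8·√(2π)))·exp(−(4.3−5.8)²/(2·1.8²)) = 0.221635·exp(-0.34722) = 0.156618
  L_C = (1/(0.5·√(2π)))·exp(−(4.3−7.7)²/(2·0.5²)) = 0.797885·exp(-23.12000) = 7.26192e-11
Multiply by the mixture weights:
  π_A·L_A = 0.35 × 0.280439 = 0.0981537
  π_B·L_B = 0.28 × 0.156618 = 0.043853
  π_C·L_C = 0.37 × 7.26192e-11 = 2.68691e-11
Evidence: 0.0981537 + 0.043853 + 2.68691e-11 = 0.142007
Responsibility of Class A: 0.0981537 / 0.142007 ≈ 0.6912

0.6912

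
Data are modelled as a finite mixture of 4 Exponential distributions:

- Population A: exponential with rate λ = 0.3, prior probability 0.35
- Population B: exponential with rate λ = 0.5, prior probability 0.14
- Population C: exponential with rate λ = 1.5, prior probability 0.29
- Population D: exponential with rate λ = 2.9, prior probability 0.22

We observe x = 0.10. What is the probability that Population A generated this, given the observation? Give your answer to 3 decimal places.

0.100

Posterior ∝ prior × likelihood, so P(k | x) ∝ P(Z=k) f_k(x); normalise over all components.
Evaluate each component's likelihood at the observed value:
  L_A = 0.3·e^(−0.3·0.10) = 0.3·e^(−0.0300) = 0.291134
  L_B = 0.5·e^(−0.5·0.10) = 0.5·e^(−0.0500) = 0.475615
  L_C = 1.5·e^(−1.5·0.10) = 1.5·e^(−0.1500) = 1.29106
  L_D = 2.9·e^(−2.9·0.10) = 2.9·e^(−0.2900) = 2.16996
Multiply by the mixture weights:
  P(Z=A)·L_A = 0.35 × 0.291134 = 0.101897
  P(Z=B)·L_B = 0.14 × 0.475615 = 0.0665861
  P(Z=C)·L_C = 0.29 × 1.29106 = 0.374408
  P(Z=D)·L_D = 0.22 × 2.16996 = 0.477392
Normaliser: 0.101897 + 0.0665861 + 0.374408 + 0.477392 = 1.02028
P(Population A | x) ≈ 0.100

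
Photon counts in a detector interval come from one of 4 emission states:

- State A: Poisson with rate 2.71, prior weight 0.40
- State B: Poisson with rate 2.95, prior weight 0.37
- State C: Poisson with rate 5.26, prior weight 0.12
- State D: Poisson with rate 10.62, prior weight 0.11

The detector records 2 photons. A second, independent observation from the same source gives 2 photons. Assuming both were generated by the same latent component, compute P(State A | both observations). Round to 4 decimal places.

P(component k | x) = P(Z=k)·f_k(x) / marginal(x), where marginal(x) = Σ_j P(Z=j)·f_j(x).
Since both observations come from the same component, the likelihood for component k is f_k(x₁)·f_k(x₂).
  f_A = [e^(−2.71)·2.71^2/2! = 0.244326] × [0.244326] = 0.0596954
  f_B = [e^(−2.95)·2.95^2/2! = 0.227743] × [0.227743] = 0.0518669
  f_C = [e^(−5.26)·5.26^2/2! = 0.0718708] × [0.0718708] = 0.00516541
  f_D = [e^(−10.62)·10.62^2/2! = 0.00137725] × [0.00137725] = 1.89681e-06
Multiply by the mixture weights:
  P(Z=A)·f_A = 0.40 × 0.0596954 = 0.0238782
  P(Z=B)·f_B = 0.37 × 0.0518669 = 0.0191908
  P(Z=C)·f_C = 0.12 × 0.00516541 = 0.00061985
  P(Z=D)·f_D = 0.11 × 1.89681e-06 = 2.08649e-07
Evidence: 0.0238782 + 0.0191908 + 0.00061985 + 2.08649e-07 = 0.043689
Responsibility of State A: 0.0238782 / 0.043689 ≈ 0.5465

0.5465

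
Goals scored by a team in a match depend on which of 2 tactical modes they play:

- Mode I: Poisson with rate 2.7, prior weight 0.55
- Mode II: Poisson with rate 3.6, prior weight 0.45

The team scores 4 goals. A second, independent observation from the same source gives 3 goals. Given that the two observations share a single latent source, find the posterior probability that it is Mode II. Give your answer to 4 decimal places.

0.5033

The responsibility of component k is π_k f_k(x) divided by Σ_j π_j f_j(x).
Since both observations come from the same component, the likelihood for component k is f_k(x₁)·f_k(x₂).
  p_I = [0.148816] × [0.220468] = 0.032809
  p_II = [0.191222] × [0.212469] = 0.0406289
Multiply by the mixture weights:
  π_I·p_I = 0.55 × 0.032809 = 0.018045
  π_II·p_II = 0.45 × 0.0406289 = 0.018283
Marginal: 0.018045 + 0.018283 = 0.036328
P(Mode II | x) ≈ 0.5033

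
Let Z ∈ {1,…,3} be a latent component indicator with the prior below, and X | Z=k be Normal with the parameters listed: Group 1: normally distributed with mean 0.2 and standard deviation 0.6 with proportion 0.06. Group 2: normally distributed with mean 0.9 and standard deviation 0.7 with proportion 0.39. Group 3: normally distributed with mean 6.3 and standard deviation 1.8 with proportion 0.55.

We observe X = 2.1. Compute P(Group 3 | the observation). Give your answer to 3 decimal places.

P(component k | x) = π_k·f_k(x) / marginal(x), where marginal(x) = Σ_j π_j·f_j(x).
Evaluate each component's likelihood at the observed value:
  L_1 = (1/(0.6·√(2π)))·exp(−(2.1−0.2)²/(2·0.6²)) = 0.664904·exp(-5.01389) = 0.00441829
  L_2 = (1/(0.7·√(2π)))·exp(−(2.1−0.9)²/(2·0.7²)) = 0.569918·exp(-1.46939) = 0.131119
  L_3 = (1/(1.8·√(2π)))·exp(−(2.1−6.3)²/(2·1.8²)) = 0.221635·exp(-2.72222) = 0.0145677
Multiply by the mixture weights:
  π_1·L_1 = 0.06 × 0.00441829 = 0.000265098
  π_2·L_2 = 0.39 × 0.131119 = 0.0511363
  π_3·L_3 = 0.55 × 0.0145677 = 0.00801224
Marginal: 0.000265098 + 0.0511363 + 0.00801224 = 0.0594137
P(Group 3 | the observation) = 0.00801224 / 0.0594137 ≈ 0.135

0.135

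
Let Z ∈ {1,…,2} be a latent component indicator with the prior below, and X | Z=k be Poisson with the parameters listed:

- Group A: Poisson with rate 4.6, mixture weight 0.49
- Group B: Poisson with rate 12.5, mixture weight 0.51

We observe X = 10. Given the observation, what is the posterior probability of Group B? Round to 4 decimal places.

0.8944

Posterior ∝ prior × likelihood, so P(k | x) ∝ w_k f_k(x); normalise over all components.
Component likelihoods at x = 10:
  f_A = 0.0117506
  f_B = 0.0956436
Multiply by the mixture weights:
  w_A·f_A = 0.49 × 0.0117506 = 0.0057578
  w_B·f_B = 0.51 × 0.0956436 = 0.0487783
Sum: 0.0057578 + 0.0487783 = 0.0545361
P(Group B | the observation) = 0.0487783 / 0.0545361 ≈ 0.8944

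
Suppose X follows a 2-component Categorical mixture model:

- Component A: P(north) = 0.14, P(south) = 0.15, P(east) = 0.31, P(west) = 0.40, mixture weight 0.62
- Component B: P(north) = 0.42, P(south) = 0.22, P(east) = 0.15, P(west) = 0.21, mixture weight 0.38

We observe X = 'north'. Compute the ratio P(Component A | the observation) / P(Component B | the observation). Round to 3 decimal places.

Posterior odds = (w_i f_i(x)) / (w_j f_j(x)); the normalising sum cancels.
Component likelihoods at x = 'north':
  p_A = P(north | comp) = 0.14
  p_B = P(north | comp) = 0.42
0.0868 / 0.1596 ≈ 0.544

0.544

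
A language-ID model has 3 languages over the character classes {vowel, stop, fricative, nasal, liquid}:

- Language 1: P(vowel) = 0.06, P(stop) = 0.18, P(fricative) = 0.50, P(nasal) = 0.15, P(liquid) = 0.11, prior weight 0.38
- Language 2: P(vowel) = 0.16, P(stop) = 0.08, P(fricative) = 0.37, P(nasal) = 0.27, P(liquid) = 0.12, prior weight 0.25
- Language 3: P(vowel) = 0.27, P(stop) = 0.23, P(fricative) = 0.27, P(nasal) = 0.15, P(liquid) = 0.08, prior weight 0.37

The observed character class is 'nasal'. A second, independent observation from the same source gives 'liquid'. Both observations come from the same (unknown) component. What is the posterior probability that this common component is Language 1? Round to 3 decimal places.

0.333

Posterior ∝ prior × likelihood, so P(k | x) ∝ π_k f_k(x); normalise over all components.
Since both observations come from the same component, the likelihood for component k is f_k(x₁)·f_k(x₂).
  f_1 = [P(nasal | comp) = 0.15] × [0.11] = 0.0165
  f_2 = [P(nasal | comp) = 0.27] × [0.12] = 0.0324
  f_3 = [P(nasal | comp) = 0.15] × [0.08] = 0.012
Weight by the priors:
  π_1·f_1 = 0.38 × 0.0165 = 0.00627
  π_2·f_2 = 0.25 × 0.0324 = 0.0081
  π_3·f_3 = 0.37 × 0.012 = 0.00444
Normaliser: 0.00627 + 0.0081 + 0.00444 = 0.01881
P(Language 1 | data) ≈ 0.333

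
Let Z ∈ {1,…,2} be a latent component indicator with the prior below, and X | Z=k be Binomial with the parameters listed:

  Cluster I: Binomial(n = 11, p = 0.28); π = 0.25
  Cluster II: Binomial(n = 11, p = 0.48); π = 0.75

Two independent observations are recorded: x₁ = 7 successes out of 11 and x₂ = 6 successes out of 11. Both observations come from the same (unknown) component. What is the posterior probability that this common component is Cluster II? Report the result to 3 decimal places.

0.994

P(component k | x) = π_k·f_k(x) / marginal(x), where marginal(x) = Σ_j π_j·f_j(x).
Since both observations come from the same component, the likelihood for component k is f_k(x₁)·f_k(x₂).
  p_I = [0.011966] × [0.0430777] = 0.000515469
  p_II = [0.14165] × [0.214836] = 0.0304314
Prior × likelihood for each component:
  π_I·p_I = 0.25 × 0.000515469 = 0.000128867
  π_II·p_II = 0.75 × 0.0304314 = 0.0228236
Normaliser: 0.000128867 + 0.0228236 = 0.0229524
So the posterior for Cluster II is 0.0228236 / 0.0229524 ≈ 0.994.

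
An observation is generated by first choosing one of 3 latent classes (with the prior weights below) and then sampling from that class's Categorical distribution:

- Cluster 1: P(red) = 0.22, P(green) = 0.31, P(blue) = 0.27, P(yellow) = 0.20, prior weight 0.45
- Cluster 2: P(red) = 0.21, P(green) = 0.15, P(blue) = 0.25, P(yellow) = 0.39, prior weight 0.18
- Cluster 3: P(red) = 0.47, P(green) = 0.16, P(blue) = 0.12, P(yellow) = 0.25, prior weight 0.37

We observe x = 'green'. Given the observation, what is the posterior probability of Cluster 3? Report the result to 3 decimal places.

0.262

The responsibility of component k is π_k f_k(x) divided by Σ_j π_j f_j(x).
Component likelihoods at x = 'green':
  f_1 = 0.31
  f_2 = 0.15
  f_3 = 0.16
Prior × likelihood for each component:
  π_1·f_1 = 0.45 × 0.31 = 0.1395
  π_2·f_2 = 0.18 × 0.15 = 0.027
  π_3·f_3 = 0.37 × 0.16 = 0.0592
Normaliser: 0.1395 + 0.027 + 0.0592 = 0.2257
P(Cluster 3 | the observation) ≈ 0.262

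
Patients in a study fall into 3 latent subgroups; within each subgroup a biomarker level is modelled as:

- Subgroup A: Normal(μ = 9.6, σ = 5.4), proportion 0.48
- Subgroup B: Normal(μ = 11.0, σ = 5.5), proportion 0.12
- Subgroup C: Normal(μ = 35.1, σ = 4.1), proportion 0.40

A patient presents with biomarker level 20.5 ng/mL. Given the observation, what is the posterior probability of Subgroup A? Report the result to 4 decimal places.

0.6952

Apply Bayes' rule: the posterior for each component is proportional to its prior times its likelihood at x.
Component likelihoods at x = 20.5 ng/mL:
  f_A = (1/(5.4·√(2π)))·exp(−(20.5−9.6)²/(2·5.4²)) = 0.073878·exp(-2.03721) = 0.00963314
  f_B = (1/(5.5·√(2π)))·exp(−(20.5−11.0)²/(2·5.5²)) = 0.072535·exp(-1.49174) = 0.016319
  f_C = (1/(4.1·√(2π)))·exp(−(20.5−35.1)²/(2·4.1²)) = 0.097303·exp(-6.34027) = 0.000171625
Weight by the priors:
  π_A·f_A = 0.48 × 0.00963314 = 0.00462391
  π_B·f_B = 0.12 × 0.016319 = 0.00195829
  π_C·f_C = 0.40 × 0.000171625 = 6.865e-05
Normaliser: 0.00462391 + 0.00195829 + 6.865e-05 = 0.00665084
P(Subgroup A | data) ≈ 0.6952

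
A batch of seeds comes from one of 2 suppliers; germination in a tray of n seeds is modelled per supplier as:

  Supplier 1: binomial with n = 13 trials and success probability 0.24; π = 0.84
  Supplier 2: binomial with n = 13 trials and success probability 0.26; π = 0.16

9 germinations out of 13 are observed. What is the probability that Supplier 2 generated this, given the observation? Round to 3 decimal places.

0.260

Posterior ∝ prior × likelihood, so P(k | x) ∝ w_k f_k(x); normalise over all components.
Component likelihoods at x = 9 germinations out of 13:
  f_1 = 0.000630176
  f_2 = 0.00116411
Unnormalised posteriors:
  w_1·f_1 = 0.84 × 0.000630176 = 0.000529348
  w_2·f_2 = 0.16 × 0.00116411 = 0.000186257
Sum: 0.000529348 + 0.000186257 = 0.000715605
P(Supplier 2 | x) = 0.000186257 / 0.000715605 ≈ 0.260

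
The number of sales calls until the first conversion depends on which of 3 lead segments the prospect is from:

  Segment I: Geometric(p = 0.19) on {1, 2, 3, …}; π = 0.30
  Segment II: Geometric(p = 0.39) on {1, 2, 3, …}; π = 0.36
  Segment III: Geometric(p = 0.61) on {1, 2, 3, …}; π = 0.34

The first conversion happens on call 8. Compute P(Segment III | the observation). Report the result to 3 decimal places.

0.016

Posterior ∝ prior × likelihood, so P(k | x) ∝ w_k f_k(x); normalise over all components.
Evaluate each component's likelihood at the observed value:
  p_I = 0.19·(1−0.19)^7 = 0.19·0.228768 = 0.0434659
  p_II = 0.39·(1−0.39)^7 = 0.39·0.0314274 = 0.0122567
  p_III = 0.61·(1−0.61)^7 = 0.61·0.00137231 = 0.000837109
Multiply by the mixture weights:
  w_I·p_I = 0.30 × 0.0434659 = 0.0130398
  w_II·p_II = 0.36 × 0.0122567 = 0.00441241
  w_III·p_III = 0.34 × 0.000837109 = 0.000284617
Sum: 0.0130398 + 0.00441241 + 0.000284617 = 0.0177368
Responsibility of Segment III: 0.000284617 / 0.0177368 ≈ 0.016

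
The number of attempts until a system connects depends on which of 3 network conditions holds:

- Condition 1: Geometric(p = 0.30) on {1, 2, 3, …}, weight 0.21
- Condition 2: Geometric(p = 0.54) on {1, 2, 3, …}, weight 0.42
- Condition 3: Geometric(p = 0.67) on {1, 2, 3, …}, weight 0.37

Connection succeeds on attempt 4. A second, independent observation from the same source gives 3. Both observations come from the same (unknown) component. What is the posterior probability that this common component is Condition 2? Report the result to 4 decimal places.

0.3973

Posterior ∝ prior × likelihood, so P(k | x) ∝ w_k f_k(x); normalise over all components.
Since both observations come from the same component, the likelihood for component k is f_k(x₁)·f_k(x₂).
  f_1 = [0.30·(1−0.30)^3 = 0.30·0.343 = 0.1029] × [0.147] = 0.0151263
  f_2 = [0.54·(1−0.54)^3 = 0.54·0.097336 = 0.0525614] × [0.114264] = 0.00600588
  f_3 = [0.67·(1−0.67)^3 = 0.67·0.035937 = 0.0240778] × [0.072963] = 0.00175679
Unnormalised posteriors:
  w_1·f_1 = 0.21 × 0.0151263 = 0.00317652
  w_2·f_2 = 0.42 × 0.00600588 = 0.00252247
  w_3·f_3 = 0.37 × 0.00175679 = 0.000650011
Normaliser: 0.00317652 + 0.00252247 + 0.000650011 = 0.006349
Responsibility of Condition 2: 0.00252247 / 0.006349 ≈ 0.3973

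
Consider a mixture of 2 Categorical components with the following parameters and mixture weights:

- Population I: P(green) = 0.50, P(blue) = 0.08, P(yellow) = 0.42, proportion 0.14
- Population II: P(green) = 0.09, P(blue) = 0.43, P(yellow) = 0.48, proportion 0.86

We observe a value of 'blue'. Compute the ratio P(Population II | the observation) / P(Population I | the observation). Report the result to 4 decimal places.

33.0179

Since P(k|x) ∝ π_k f_k(x), the posterior odds are π_i f_i(x) / (π_j f_j(x)).
Categorical probabilities:
  L_I = P(blue | comp) = 0.08
  L_II = P(blue | comp) = 0.43
Odds = (0.86/0.14) × (0.43/0.08) = 6.14286 × 5.375 ≈ 33.0179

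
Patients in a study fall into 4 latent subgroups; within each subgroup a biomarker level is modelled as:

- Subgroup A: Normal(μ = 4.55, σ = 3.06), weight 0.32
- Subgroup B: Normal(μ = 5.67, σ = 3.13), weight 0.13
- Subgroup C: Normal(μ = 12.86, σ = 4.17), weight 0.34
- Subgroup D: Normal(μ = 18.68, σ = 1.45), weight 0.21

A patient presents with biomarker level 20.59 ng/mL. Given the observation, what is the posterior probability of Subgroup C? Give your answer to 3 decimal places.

0.194

By Bayes' theorem, P(k | x) = P(Z=k) f_k(x) / Σ_j P(Z=j) f_j(x).
Evaluate each component's likelihood at the observed value:
  f_A = (1/(3.06·√(2π)))·exp(−(20.59−4.55)²/(2·3.06²)) = 0.130373·exp(-13.73839) = 1.40825e-07
  f_B = (1/(3.13·√(2π)))·exp(−(20.59−5.67)²/(2·3.13²)) = 0.127458·exp(-11.36106) = 1.48361e-06
  f_C = (1/(4.17·√(2π)))·exp(−(20.59−12.86)²/(2·4.17²)) = 0.095670·exp(-1.71813) = 0.0171632
  f_D = (1/(1.45·√(2π)))·exp(−(20.59−18.68)²/(2·1.45²)) = 0.275133·exp(-0.86756) = 0.115549
Prior × likelihood for each component:
  P(Z=A)·f_A = 0.32 × 1.40825e-07 = 4.50641e-08
  P(Z=B)·f_B = 0.13 × 1.48361e-06 = 1.92869e-07
  P(Z=C)·f_C = 0.34 × 0.0171632 = 0.00583549
  P(Z=D)·f_D = 0.21 × 0.115549 = 0.0242652
Normaliser: 4.50641e-08 + 1.92869e-07 + 0.00583549 + 0.0242652 = 0.0301009
So the posterior for Subgroup C is 0.00583549 / 0.0301009 ≈ 0.194.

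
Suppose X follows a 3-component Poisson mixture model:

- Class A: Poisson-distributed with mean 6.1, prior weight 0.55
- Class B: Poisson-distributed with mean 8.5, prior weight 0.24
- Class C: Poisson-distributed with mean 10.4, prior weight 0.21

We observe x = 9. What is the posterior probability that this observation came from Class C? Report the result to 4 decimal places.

0.2611

P(component k | x) = π_k·f_k(x) / marginal(x), where marginal(x) = Σ_j π_j·f_j(x).
Poisson probabilities:
  f_A = 0.0722785
  f_B = 0.129869
  f_C = 0.119364
Prior × likelihood for each component:
  π_A·f_A = 0.55 × 0.0722785 = 0.0397532
  π_B·f_B = 0.24 × 0.129869 = 0.0311685
  π_C·f_C = 0.21 × 0.119364 = 0.0250665
Sum: 0.0397532 + 0.0311685 + 0.0250665 = 0.0959881
So the posterior for Class C is 0.0250665 / 0.0959881 ≈ 0.2611.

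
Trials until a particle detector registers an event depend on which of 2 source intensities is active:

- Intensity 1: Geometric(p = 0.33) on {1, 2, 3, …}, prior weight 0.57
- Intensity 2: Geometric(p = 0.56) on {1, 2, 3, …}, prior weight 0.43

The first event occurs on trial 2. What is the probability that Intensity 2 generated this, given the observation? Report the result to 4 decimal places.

0.4567

P(component k | x) = w_k·f_k(x) / marginal(x), where marginal(x) = Σ_j w_j·f_j(x).
Evaluate each component's likelihood at the observed value:
  f_1 = 0.33·(1−0.33)^1 = 0.33·0.67 = 0.2211
  f_2 = 0.56·(1−0.56)^1 = 0.56·0.44 = 0.2464
Weight by the priors:
  w_1·f_1 = 0.57 × 0.2211 = 0.126027
  w_2·f_2 = 0.43 × 0.2464 = 0.105952
Denominator: 0.126027 + 0.105952 = 0.231979
Responsibility of Intensity 2: 0.105952 / 0.231979 ≈ 0.4567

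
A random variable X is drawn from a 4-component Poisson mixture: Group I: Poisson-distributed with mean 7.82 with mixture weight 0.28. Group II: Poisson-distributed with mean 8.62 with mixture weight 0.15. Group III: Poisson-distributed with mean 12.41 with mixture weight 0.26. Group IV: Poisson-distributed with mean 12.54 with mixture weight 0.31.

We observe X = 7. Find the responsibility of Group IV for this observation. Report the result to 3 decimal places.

P(component k | x) = P(Z=k)·f_k(x) / marginal(x), where marginal(x) = Σ_j P(Z=j)·f_j(x).
Poisson probabilities:
  f_I = e^(−7.82)·7.82^7/7! = 0.142506
  f_II = e^(−8.62)·8.62^7/7! = 0.12662
  f_III = e^(−12.41)·12.41^7/7! = 0.0366756
  f_IV = e^(−12.54)·12.54^7/7! = 0.0346417
Unnormalised posteriors:
  P(Z=I)·f_I = 0.28 × 0.142506 = 0.0399017
  P(Z=II)·f_II = 0.15 × 0.12662 = 0.018993
  P(Z=III)·f_III = 0.26 × 0.0366756 = 0.00953566
  P(Z=IV)·f_IV = 0.31 × 0.0346417 = 0.0107389
Normaliser: 0.0399017 + 0.018993 + 0.00953566 + 0.0107389 = 0.0791693
P(Group IV | data) ≈ 0.136

0.136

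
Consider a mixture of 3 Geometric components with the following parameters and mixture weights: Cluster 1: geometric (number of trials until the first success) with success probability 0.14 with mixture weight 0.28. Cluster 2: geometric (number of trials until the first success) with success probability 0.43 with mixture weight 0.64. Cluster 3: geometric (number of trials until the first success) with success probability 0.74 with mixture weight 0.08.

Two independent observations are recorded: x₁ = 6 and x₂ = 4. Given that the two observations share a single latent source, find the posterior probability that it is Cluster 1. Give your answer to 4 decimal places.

The responsibility of component k is π_k f_k(x) divided by Σ_j π_j f_j(x).
Since both observations come from the same component, the likelihood for component k is f_k(x₁)·f_k(x₂).
  p_1 = [0.14·(1−0.14)^5 = 0.14·0.470427 = 0.0658598] × [0.0890478] = 0.00586467
  p_2 = [0.43·(1−0.43)^5 = 0.43·0.0601692 = 0.0258728] × [0.079633] = 0.00206033
  p_3 = [0.74·(1−0.74)^5 = 0.74·0.00118814 = 0.000879222] × [0.0130062] = 1.14354e-05
Unnormalised posteriors:
  π_1·p_1 = 0.28 × 0.00586467 = 0.00164211
  π_2·p_2 = 0.64 × 0.00206033 = 0.00131861
  π_3·p_3 = 0.08 × 1.14354e-05 = 9.1483e-07
Sum: 0.00164211 + 0.00131861 + 9.1483e-07 = 0.00296163
P(Cluster 1 | x₁,x₂) = 0.00164211 / 0.00296163 ≈ 0.5545

0.5545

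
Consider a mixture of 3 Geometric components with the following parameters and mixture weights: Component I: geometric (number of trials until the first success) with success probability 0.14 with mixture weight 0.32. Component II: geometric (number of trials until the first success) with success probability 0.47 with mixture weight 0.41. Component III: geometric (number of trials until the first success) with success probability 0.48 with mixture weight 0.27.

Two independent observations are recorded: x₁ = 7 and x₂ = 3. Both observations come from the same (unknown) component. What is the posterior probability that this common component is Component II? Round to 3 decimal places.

By Bayes' theorem, P(k | x) = P(Z=k) f_k(x) / Σ_j P(Z=j) f_j(x).
Since both observations come from the same component, the likelihood for component k is f_k(x₁)·f_k(x₂).
  L_I = [0.0566394] × [0.103544] = 0.00586467
  L_II = [0.0104172] × [0.132023] = 0.00137532
  L_III = [0.00948989] × [0.129792] = 0.00123171
Multiply by the mixture weights:
  P(Z=I)·L_I = 0.32 × 0.00586467 = 0.00187669
  P(Z=II)·L_II = 0.41 × 0.00137532 = 0.00056388
  P(Z=III)·L_III = 0.27 × 0.00123171 = 0.000332562
Evidence: 0.00187669 + 0.00056388 + 0.000332562 = 0.00277314
P(Component II | x) = 0.00056388 / 0.00277314 ≈ 0.203

0.203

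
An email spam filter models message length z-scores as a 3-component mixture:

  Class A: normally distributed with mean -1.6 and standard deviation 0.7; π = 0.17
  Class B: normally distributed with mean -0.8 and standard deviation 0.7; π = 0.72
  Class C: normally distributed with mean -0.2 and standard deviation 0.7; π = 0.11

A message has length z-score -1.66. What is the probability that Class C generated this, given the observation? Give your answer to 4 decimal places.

0.0240

By Bayes' theorem, P(k | x) = π_k f_k(x) / Σ_j π_j f_j(x).
Normal densities:
  f_A = 0.567828
  f_B = 0.267949
  f_C = 0.0647407
Unnormalised posteriors:
  π_A·f_A = 0.17 × 0.567828 = 0.0965307
  π_B·f_B = 0.72 × 0.267949 = 0.192924
  π_C·f_C = 0.11 × 0.0647407 = 0.00712147
Marginal: 0.0965307 + 0.192924 + 0.00712147 = 0.296576
So the posterior for Class C is 0.00712147 / 0.296576 ≈ 0.0240.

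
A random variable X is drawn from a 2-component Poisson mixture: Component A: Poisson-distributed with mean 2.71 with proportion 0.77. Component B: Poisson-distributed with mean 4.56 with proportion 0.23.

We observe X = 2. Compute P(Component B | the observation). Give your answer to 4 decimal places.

0.1174

Posterior ∝ prior × likelihood, so P(k | x) ∝ π_k f_k(x); normalise over all components.
Component likelihoods at x = 2:
  p_A = e^(−2.71)·2.71^2/2! = 0.244326
  p_B = e^(−4.56)·4.56^2/2! = 0.108772
Prior × likelihood for each component:
  π_A·p_A = 0.77 × 0.244326 = 0.188131
  π_B·p_B = 0.23 × 0.108772 = 0.0250175
Sum: 0.188131 + 0.0250175 = 0.213149
Responsibility of Component B: 0.0250175 / 0.213149 ≈ 0.1174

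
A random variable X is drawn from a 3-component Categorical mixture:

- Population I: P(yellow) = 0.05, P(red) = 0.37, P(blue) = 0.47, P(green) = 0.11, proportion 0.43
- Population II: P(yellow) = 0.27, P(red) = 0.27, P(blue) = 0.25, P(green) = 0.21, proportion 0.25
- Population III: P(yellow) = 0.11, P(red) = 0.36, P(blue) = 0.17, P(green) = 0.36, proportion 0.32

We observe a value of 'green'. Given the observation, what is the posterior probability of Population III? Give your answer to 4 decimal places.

The responsibility of component k is π_k f_k(x) divided by Σ_j π_j f_j(x).
Categorical probabilities:
  f_I = P(green | comp) = 0.11
  f_II = P(green | comp) = 0.21
  f_III = P(green | comp) = 0.36
Multiply by the mixture weights:
  π_I·f_I = 0.43 × 0.11 = 0.0473
  π_II·f_II = 0.25 × 0.21 = 0.0525
  π_III·f_III = 0.32 × 0.36 = 0.1152
Sum: 0.0473 + 0.0525 + 0.1152 = 0.215
Responsibility of Population III: 0.1152 / 0.215 ≈ 0.5358

0.5358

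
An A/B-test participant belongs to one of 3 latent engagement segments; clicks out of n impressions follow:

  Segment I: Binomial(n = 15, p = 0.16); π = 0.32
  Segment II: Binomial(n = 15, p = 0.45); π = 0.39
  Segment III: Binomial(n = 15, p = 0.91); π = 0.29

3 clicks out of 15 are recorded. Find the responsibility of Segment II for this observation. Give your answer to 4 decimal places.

Apply Bayes' rule: the posterior for each component is proportional to its prior times its likelihood at x.
Binomial probabilities:
  p_I = C(15,3)·0.16^3·0.84^12 = 455·0.004096·0.12341 = 0.229997
  p_II = C(15,3)·0.45^3·0.55^12 = 455·0.091125·0.000766218 = 0.0317688
  p_III = C(15,3)·0.91^3·0.09^12 = 455·0.753571·2.8243e-13 = 9.6838e-11
Multiply by the mixture weights:
  P(Z=I)·p_I = 0.32 × 0.229997 = 0.0735991
  P(Z=II)·p_II = 0.39 × 0.0317688 = 0.0123898
  P(Z=III)·p_III = 0.29 × 9.6838e-11 = 2.8083e-11
Sum: 0.0735991 + 0.0123898 + 2.8083e-11 = 0.085989
P(Segment II | x) ≈ 0.1441

0.1441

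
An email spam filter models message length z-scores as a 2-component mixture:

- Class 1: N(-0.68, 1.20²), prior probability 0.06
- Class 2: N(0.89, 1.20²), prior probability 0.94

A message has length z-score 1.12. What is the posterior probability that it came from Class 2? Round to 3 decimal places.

0.979

Apply Bayes' rule: the posterior for each component is proportional to its prior times its likelihood at x.
Normal densities:
  p_1 = (1/(1.20·√(2π)))·exp(−(1.12−-0.68)²/(2·1.20²)) = 0.332452·exp(-1.12500) = 0.107931
  p_2 = (1/(1.20·√(2π)))·exp(−(1.12−0.89)²/(2·1.20²)) = 0.332452·exp(-0.01837) = 0.326401
Prior × likelihood for each component:
  P(Z=1)·p_1 = 0.06 × 0.107931 = 0.00647588
  P(Z=2)·p_2 = 0.94 × 0.326401 = 0.306817
Denominator: 0.00647588 + 0.306817 = 0.313293
P(Class 2 | data) ≈ 0.979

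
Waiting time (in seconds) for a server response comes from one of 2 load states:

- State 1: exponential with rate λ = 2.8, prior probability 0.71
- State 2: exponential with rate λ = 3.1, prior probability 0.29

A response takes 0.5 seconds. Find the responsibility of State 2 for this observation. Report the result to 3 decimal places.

By Bayes' theorem, P(k | x) = π_k f_k(x) / Σ_j π_j f_j(x).
Exponential densities:
  p_1 = 0.690471
  p_2 = 0.657969
Weight by the priors:
  π_1·p_1 = 0.71 × 0.690471 = 0.490235
  π_2·p_2 = 0.29 × 0.657969 = 0.190811
Normaliser: 0.490235 + 0.190811 = 0.681046
So the posterior for State 2 is 0.190811 / 0.681046 ≈ 0.280.

0.280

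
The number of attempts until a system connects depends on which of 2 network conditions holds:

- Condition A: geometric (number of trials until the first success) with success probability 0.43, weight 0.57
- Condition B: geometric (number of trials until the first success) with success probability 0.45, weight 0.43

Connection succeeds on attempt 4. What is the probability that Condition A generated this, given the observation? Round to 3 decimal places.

0.585

Posterior ∝ prior × likelihood, so P(k | x) ∝ π_k f_k(x); normalise over all components.
Geometric probabilities:
  L_A = 0.079633
  L_B = 0.0748688
Unnormalised posteriors:
  π_A·L_A = 0.57 × 0.079633 = 0.0453908
  π_B·L_B = 0.43 × 0.0748688 = 0.0321936
Denominator: 0.0453908 + 0.0321936 = 0.0775844
P(Condition A | x) ≈ 0.585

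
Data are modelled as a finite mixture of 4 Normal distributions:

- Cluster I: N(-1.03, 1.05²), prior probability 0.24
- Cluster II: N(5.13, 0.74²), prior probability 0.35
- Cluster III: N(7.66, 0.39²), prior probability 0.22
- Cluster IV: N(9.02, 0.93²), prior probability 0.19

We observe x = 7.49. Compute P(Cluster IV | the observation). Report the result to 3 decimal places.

0.093

P(component k | x) = w_k·f_k(x) / marginal(x), where marginal(x) = Σ_j w_j·f_j(x).
Normal densities:
  p_I = 1.91598e-15
  p_II = 0.00333495
  p_III = 0.930221
  p_IV = 0.110842
Prior × likelihood for each component:
  w_I·p_I = 0.24 × 1.91598e-15 = 4.59836e-16
  w_II·p_II = 0.35 × 0.00333495 = 0.00116723
  w_III·p_III = 0.22 × 0.930221 = 0.204649
  w_IV·p_IV = 0.19 × 0.110842 = 0.0210601
Sum: 4.59836e-16 + 0.00116723 + 0.204649 + 0.0210601 = 0.226876
Responsibility of Cluster IV: 0.0210601 / 0.226876 ≈ 0.093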